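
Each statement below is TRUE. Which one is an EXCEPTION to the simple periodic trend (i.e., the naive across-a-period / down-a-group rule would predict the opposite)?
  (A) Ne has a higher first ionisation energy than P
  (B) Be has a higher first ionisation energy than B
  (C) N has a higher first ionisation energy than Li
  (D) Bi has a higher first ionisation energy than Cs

The general trend: first ionisation energy increases across a period and decreases down a group.
(A) Ne (period 2, group 18) vs P (period 3, group 15): the stated order agrees with the simple trend.
(B) Be (period 2, group 2) vs B (period 2, group 13): the stated order contradicts the simple trend.
(C) N (period 2, group 15) vs Li (period 2, group 1): the stated order agrees with the simple trend.
(D) Bi (period 6, group 15) vs Cs (period 6, group 1): the stated order agrees with the simple trend.
The exception is (B): removing B's lone 2p electron is easier than breaking Be's filled 2s².

(B)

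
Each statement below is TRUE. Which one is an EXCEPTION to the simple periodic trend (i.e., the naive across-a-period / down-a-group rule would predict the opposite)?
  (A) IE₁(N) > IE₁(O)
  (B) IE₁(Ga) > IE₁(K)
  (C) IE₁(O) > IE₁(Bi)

(A)

The general trend: first ionisation energy increases across a period and decreases down a group.
(A) N (period 2, group 15) vs O (period 2, group 16): the stated order contradicts the simple trend.
(B) Ga (period 4, group 13) vs K (period 4, group 1): the stated order agrees with the simple trend.
(C) O (period 2, group 16) vs Bi (period 6, group 15): the stated order agrees with the simple trend.
The exception is (A): pairing an electron in O's 2p⁴ costs repulsion energy, so O ionizes more easily than half-filled N (2p³).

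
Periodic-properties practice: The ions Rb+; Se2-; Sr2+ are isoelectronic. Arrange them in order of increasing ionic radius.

All of these have 36 electrons, so size is governed by nuclear charge alone: the more protons, the stronger the pull on the same electron cloud, and the smaller the ion.
Nuclear charges: Sr2+ (Z=38), Rb+ (Z=37), Se2- (Z=34).
Smallest to largest: Sr2+ < Rb+ < Se2-.

Sr2+ < Rb+ < Se2-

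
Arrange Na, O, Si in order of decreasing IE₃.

Na > O > Si

Consider each +2 ion: Na²⁺ is already 1 electron into the core; O²⁺ still has 4 valence electrons; Si²⁺ still has 2 valence electrons.
Breaking into a closed-shell core is much more expensive than removing a leftover valence electron — Na has the largest IE_3 here.
Valence configurations: O²⁺ [He]2s²2p², Si²⁺ [Ne]3s².
The numbers (kJ/mol): Na 6910, O 5300, Si 3232.
Hence IE_3: Si < O < Na.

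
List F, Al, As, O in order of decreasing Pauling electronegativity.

EN rises left→right (higher Z_eff, smaller atoms) and falls top→bottom (larger, more shielded atoms).
Here both period and group differ, so the two effects have to be weighed against each other.
As > Al: the two effects oppose for this pair; the across-period effect wins (2.18 vs 1.61).
O > As: both effects reinforce here, so O is clearly the higher of the two.
F > O: F lies to the right of O in period 2, so the across-period effect alone puts F higher.
Tabulated electronegativity (Pauling): O 3.44, F 3.98, Al 1.61, As 2.18.
So from highest to lowest: F > O > As > Al.

F, O, As, Al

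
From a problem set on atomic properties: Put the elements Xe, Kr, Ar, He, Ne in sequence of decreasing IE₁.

He > Ne > Ar > Kr > Xe

First ionization energy rises across a period (greater Z_eff holds electrons more tightly) and falls down a group (valence electrons are farther from the nucleus).
All are in group 18, so first ionization energy increases up the group.
So from highest to lowest: He > Ne > Ar > Kr > Xe.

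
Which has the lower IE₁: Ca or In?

First ionization energy rises across a period (greater Z_eff holds electrons more tightly) and falls down a group (valence electrons are farther from the nucleus).
These sit on a diagonal, where the across-period and down-group effects partly cancel.
Ca > In: the two effects oppose for this pair; the down-group effect wins (590 vs 558 kJ/mol).
For reference (kJ/mol): Ca 590, In 558.
So In has the lower IE₁ (In < Ca).

In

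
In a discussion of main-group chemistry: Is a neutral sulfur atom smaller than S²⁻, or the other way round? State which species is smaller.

S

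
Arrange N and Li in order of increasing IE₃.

N < Li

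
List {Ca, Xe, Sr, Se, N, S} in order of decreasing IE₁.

N is in period 2, group 15; S is in period 3, group 16; Ca is in period 4, group 2; Se is in period 4, group 16; Sr is in period 5, group 2; Xe is in period 5, group 18.
Across a period the outer electron is held more tightly (higher IE₁); down a group it sits in a higher shell, more shielded, and comes off more easily.
Neither a single period nor a single group — weigh both effects.
Ca > Sr: they share group 2; the group trend gives Ca the larger value.
Se > Ca: both are in period 4; the period trend gives Se the larger value.
S > Se: S sits above Se in group 16, so the down-group effect alone puts S higher.
Xe > S: the two effects oppose for this pair; the across-period effect wins (1170 vs 1000 kJ/mol).
N > Xe: period and group pull opposite ways; the down-group shift dominates (1402 vs 1170 kJ/mol).
For reference (kJ/mol): N 1402, S 1000, Ca 590, Se 941, Sr 550, Xe 1170.
So from highest to lowest: N > Xe > S > Se > Ca > Sr.

N, Xe, S, Se, Ca, Sr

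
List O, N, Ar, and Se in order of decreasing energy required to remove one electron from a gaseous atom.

Ar > N > O > Se

First ionization energy rises across a period (greater Z_eff holds electrons more tightly) and falls down a group (valence electrons are farther from the nucleus).
Neither a single period nor a single group — weigh both effects.
O > Se: O sits above Se in group 16, so the down-group effect alone puts O higher.
N > O: this pair runs against the simple trend — see the exception note.
Ar > N: period and group pull opposite ways; the across-period shift dominates (1521 vs 1402 kJ/mol).
Note the exception: N has a higher first ionization energy than O, contrary to the simple trend — pairing an electron in O's 2p⁴ costs repulsion energy, so O ionizes more easily than half-filled N (2p³).
For reference (kJ/mol): N 1402, O 1314, Ar 1521, Se 941.
So from highest to lowest: Ar > N > O > Se.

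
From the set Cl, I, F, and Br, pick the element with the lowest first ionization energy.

F is in period 2, group 17; Cl is in period 3, group 17; Br is in period 4, group 17; I is in period 5, group 17.
Removing the outermost electron gets harder across a period and easier down a group.
All are in group 17, so first ionization energy increases up the group.
The lowest first ionization energy among these belongs to I.

I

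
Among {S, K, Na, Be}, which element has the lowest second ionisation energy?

Consider each +1 ion: S⁺ still has 5 valence electrons; K⁺ is the bare [Ar] core; Na⁺ is the bare [Ne] core; Be⁺ still has 1 valence electron.
Core electrons are held far more tightly than valence electrons, so K and Na top the IE_2 order.
Valence configurations: S⁺ [Ne]3s²3p³, Be⁺ [He]2s¹.
Tabulated IE_2 (kJ/mol): S 2252, K 3052, Na 4562, Be 1757.
Hence IE_2: Be < S < K < Na.

Be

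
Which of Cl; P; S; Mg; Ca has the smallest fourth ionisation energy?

Consider each +3 ion: Cl³⁺ still has 4 valence electrons; P³⁺ still has 2 valence electrons; S³⁺ still has 3 valence electrons; Mg³⁺ is already 1 electron into the core; Ca³⁺ is already 1 electron into the core.
Breaking into a closed-shell core is much more expensive than removing a leftover valence electron — Ca and Mg have the largest IE_4 here.
Valence configurations: Cl³⁺ [Ne]3s²3p², P³⁺ [Ne]3s², S³⁺ [Ne]3s²3p¹.
S³⁺ loses a lone 3p electron whereas P³⁺ must break into a filled 3s² pair, so IE_4(P) > IE_4(S) even though S has the higher nuclear charge.
Approximate IE_4 values (kJ/mol): Cl 5159, P 4964, S 4556, Mg 10543, Ca 6491.
So the fourth ionization energies run S < P < Cl < Ca < Mg.

S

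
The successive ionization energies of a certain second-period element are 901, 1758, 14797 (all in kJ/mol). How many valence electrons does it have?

Look for the largest jump between consecutive ionization energies: IE3/IE2 ≈ 8.4, far larger than any earlier ratio.
That jump marks the point where a core electron is being removed. So the atom has 2 valence electrons.

2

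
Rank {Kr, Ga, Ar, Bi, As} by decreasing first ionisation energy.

Removing the outermost electron gets harder across a period and easier down a group.
These span different periods and groups, so the two trends combine.
Bi > Ga: the two effects oppose for this pair; the across-period effect wins (703 vs 579 kJ/mol).
As > Bi: As sits above Bi in group 15, so the down-group effect alone puts As higher.
Kr > As: Kr lies to the right of As in period 4, so the across-period effect alone puts Kr higher.
Ar > Kr: they share group 18; the group trend gives Ar the larger value.
Tabulated first ionization energy (kJ/mol): Ar 1521, Ga 579, As 947, Kr 1351, Bi 703.
So from highest to lowest: Ar > Kr > As > Bi > Ga.

Ar > Kr > As > Bi > Ga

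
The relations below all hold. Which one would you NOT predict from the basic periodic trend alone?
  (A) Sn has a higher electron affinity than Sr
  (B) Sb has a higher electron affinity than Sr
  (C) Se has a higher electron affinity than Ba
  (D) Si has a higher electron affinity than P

The general trend: electron affinity increases across a period and decreases down a group.
(A) Sn (period 5, group 14) vs Sr (period 5, group 2): the stated order agrees with the simple trend.
(B) Sb (period 5, group 15) vs Sr (period 5, group 2): the stated order agrees with the simple trend.
(C) Se (period 4, group 16) vs Ba (period 6, group 2): the stated order agrees with the simple trend.
(D) Si (period 3, group 14) vs P (period 3, group 15): the stated order contradicts the simple trend.
The exception is (D): adding an electron to P's half-filled 3p³ is unfavourable, so Si (3p²) has the more exothermic EA.

(D)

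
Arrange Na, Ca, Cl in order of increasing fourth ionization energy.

Cl < Ca < Na

After 3 electrons have been removed, what remains? Na³⁺ is already 2 electrons into the core; Ca³⁺ is already 1 electron into the core; Cl³⁺ still has 4 valence electrons.
Core electrons are held far more tightly than valence electrons, so Ca and Na top the IE_4 order.
Tabulated IE_4 (kJ/mol): Na 9543, Ca 6491, Cl 5159.
Overall IE_4 order: Cl < Ca < Na.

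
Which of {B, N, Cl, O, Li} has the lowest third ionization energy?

After 2 electrons have been removed, what remains? B²⁺ still has 1 valence electron; N²⁺ still has 3 valence electrons; Cl²⁺ still has 5 valence electrons; O²⁺ still has 4 valence electrons; Li²⁺ is already 1 electron into the core.
Core electrons are held far more tightly than valence electrons, so Li tops the IE_3 order.
Valence configurations: B²⁺ [He]2s¹, N²⁺ [He]2s²2p¹, Cl²⁺ [Ne]3s²3p³, O²⁺ [He]2s²2p².
Approximate IE_3 values (kJ/mol): B 3660, N 4578, Cl 3822, O 5300, Li 11815.
So the third ionization energies run B < Cl < N < O < Li.

B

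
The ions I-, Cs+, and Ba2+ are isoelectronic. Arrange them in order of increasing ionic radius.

Ba2+, Cs+, I-

All of these have 54 electrons, so size is governed by nuclear charge alone: the more protons, the stronger the pull on the same electron cloud, and the smaller the ion.
Nuclear charges: Ba2+ (Z=56), Cs+ (Z=55), I- (Z=53).
Smallest to largest: Ba2+ < Cs+ < I-.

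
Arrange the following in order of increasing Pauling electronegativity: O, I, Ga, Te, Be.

Be is in period 2, group 2; O is in period 2, group 16; Ga is in period 4, group 13; Te is in period 5, group 16; I is in period 5, group 17.
Atoms toward the upper right of the periodic table pull bonding electrons most strongly.
Here both period and group differ, so the two effects have to be weighed against each other.
Ga > Be: period and group pull opposite ways; the across-period shift dominates (1.81 vs 1.57).
Te > Ga: the two effects oppose for this pair; the across-period effect wins (2.10 vs 1.81).
I > Te: I lies to the right of Te in period 5, so the across-period effect alone puts I higher.
O > I: the two effects oppose for this pair; the down-group effect wins (3.44 vs 2.66).
For reference (Pauling): Be 1.57, O 3.44, Ga 1.81, Te 2.10, I 2.66.
So from lowest to highest: Be < Ga < Te < I < O.

Be < Ga < Te < I < O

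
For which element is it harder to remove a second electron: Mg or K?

After 1 electron has been removed, what remains? Mg⁺ still has 1 valence electron; K⁺ is the bare [Ar] core.
Breaking into a closed-shell core is much more expensive than removing a leftover valence electron — K has the largest IE_2 here.
The numbers (kJ/mol): Mg 1451, K 3052.
So the second ionization energies run Mg < K.

K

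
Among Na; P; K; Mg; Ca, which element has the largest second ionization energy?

Na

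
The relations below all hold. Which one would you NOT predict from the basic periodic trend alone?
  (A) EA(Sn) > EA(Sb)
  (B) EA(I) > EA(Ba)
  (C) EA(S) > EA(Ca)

The general trend: electron affinity increases across a period and decreases down a group.
(A) Sn (period 5, group 14) vs Sb (period 5, group 15): the stated order contradicts the simple trend.
(B) I (period 5, group 17) vs Ba (period 6, group 2): the stated order agrees with the simple trend.
(C) S (period 3, group 16) vs Ca (period 4, group 2): the stated order agrees with the simple trend.
The exception is (A): adding an electron to Sb's half-filled 5p³ is unfavourable, so Sn has the more exothermic EA.

(A)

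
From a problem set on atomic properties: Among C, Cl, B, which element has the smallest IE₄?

IE_4 is the cost of taking one more electron from the +3 cation: C³⁺ still has 1 valence electron; Cl³⁺ still has 4 valence electrons; B³⁺ is the bare [He] core.
Core electrons are held far more tightly than valence electrons, so B tops the IE_4 order.
Valence configurations: C³⁺ [He]2s¹, Cl³⁺ [Ne]3s²3p².
Tabulated IE_4 (kJ/mol): C 6223, Cl 5159, B 25026.
So the fourth ionization energies run Cl < C < B.

Cl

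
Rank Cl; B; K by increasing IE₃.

B < Cl < K

After 2 electrons have been removed, what remains? Cl²⁺ still has 5 valence electrons; B²⁺ still has 1 valence electron; K²⁺ is already 1 electron into the core.
Core electrons are held far more tightly than valence electrons, so K tops the IE_3 order.
Valence configurations: Cl²⁺ [Ne]3s²3p³, B²⁺ [He]2s¹.
The numbers (kJ/mol): Cl 3822, B 3660, K 4420.
Overall IE_3 order: B < Cl < K.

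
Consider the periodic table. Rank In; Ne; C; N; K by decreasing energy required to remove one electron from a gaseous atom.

Ne, N, C, In, K

C is in period 2, group 14; N is in period 2, group 15; Ne is in period 2, group 18; K is in period 4, group 1; In is in period 5, group 13.
Across a period the outer electron is held more tightly (higher IE₁); down a group it sits in a higher shell, more shielded, and comes off more easily.
Neither a single period nor a single group — weigh both effects.
In > K: period and group pull opposite ways; the across-period shift dominates (558 vs 419 kJ/mol).
C > In: relative to In, both the across-period and down-group shifts push C's first ionization energy up.
N > C: both are in period 2; the period trend gives N the larger value.
Ne > N: both are in period 2; the period trend gives Ne the larger value.
For reference (kJ/mol): C 1086, N 1402, Ne 2081, K 419, In 558.
So from highest to lowest: Ne > N > C > In > K.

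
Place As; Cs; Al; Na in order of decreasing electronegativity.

Smaller atoms with higher effective nuclear charge are more electronegative.
Here both period and group differ, so the two effects have to be weighed against each other.
Na > Cs: Na sits above Cs in group 1, so the down-group effect alone puts Na higher.
Al > Na: Al lies to the right of Na in period 3, so the across-period effect alone puts Al higher.
As > Al: the two effects oppose for this pair; the across-period effect wins (2.18 vs 1.61).
Tabulated electronegativity (Pauling): Na 0.93, Al 1.61, As 2.18, Cs 0.79.
So from highest to lowest: As > Al > Na > Cs.

As > Al > Na > Cs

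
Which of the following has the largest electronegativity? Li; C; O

O

Li is in period 2, group 1; C is in period 2, group 14; O is in period 2, group 16.
EN rises left→right (higher Z_eff, smaller atoms) and falls top→bottom (larger, more shielded atoms).
All lie in period 2, so electronegativity increases left to right.
The largest electronegativity among these belongs to O.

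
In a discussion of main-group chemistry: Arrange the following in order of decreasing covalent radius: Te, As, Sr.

As is in period 4, group 15; Sr is in period 5, group 2; Te is in period 5, group 16.
Radius decreases left→right (rising Z_eff, same n) and increases top→bottom (higher n).
These span different periods and groups, so the two trends combine.
Te > As: period and group pull opposite ways; the down-group shift dominates (136 vs 121 pm).
Sr > Te: Sr lies to the left of Te in period 5, so the across-period effect alone puts Sr larger.
Tabulated atomic radius (pm): As 121, Sr 185, Te 136.
So from largest to smallest: Sr > Te > As.

Sr > Te > As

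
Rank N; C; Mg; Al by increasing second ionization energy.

IE_2 is the cost of taking one more electron from the +1 cation: N⁺ still has 4 valence electrons; C⁺ still has 3 valence electrons; Mg⁺ still has 1 valence electron; Al⁺ still has 2 valence electrons.
All are still removing valence electrons, so compare the +1 ions as you would atoms: IE_2 generally rises across a period (higher Z_eff) and falls down a group (larger shell), subject to the usual subshell exceptions.
Valence configurations: N⁺ [He]2s²2p², C⁺ [He]2s²2p¹, Mg⁺ [Ne]3s¹, Al⁺ [Ne]3s².
Approximate IE_2 values (kJ/mol): N 2856, C 2353, Mg 1451, Al 1817.
Putting it together, IE_2: Mg < Al < C < N.

Mg, Al, C, N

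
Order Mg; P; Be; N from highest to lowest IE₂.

N > P > Be > Mg

The second ionization energy removes an electron from the +1 ion. For each element: Mg⁺ still has 1 valence electron; P⁺ still has 4 valence electrons; Be⁺ still has 1 valence electron; N⁺ still has 4 valence electrons.
All are still removing valence electrons, so compare the +1 ions as you would atoms: IE_2 generally rises across a period (higher Z_eff) and falls down a group (larger shell), subject to the usual subshell exceptions.
Valence configurations: Mg⁺ [Ne]3s¹, P⁺ [Ne]3s²3p², Be⁺ [He]2s¹, N⁺ [He]2s²2p².
Tabulated IE_2 (kJ/mol): Mg 1451, P 1907, Be 1757, N 2856.
Putting it together, IE_2: Mg < Be < P < N.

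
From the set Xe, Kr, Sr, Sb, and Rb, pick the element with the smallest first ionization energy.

Kr is in period 4, group 18; Rb is in period 5, group 1; Sr is in period 5, group 2; Sb is in period 5, group 15; Xe is in period 5, group 18.
IE₁ increases left→right with effective nuclear charge and decreases top→bottom as the valence shell moves farther out.
Here both period and group differ, so the two effects have to be weighed against each other.
Sr > Rb: both are in period 5; the period trend gives Sr the larger value.
Sb > Sr: Sb lies to the right of Sr in period 5, so the across-period effect alone puts Sb higher.
Xe > Sb: both are in period 5; the period trend gives Xe the larger value.
Kr > Xe: they share group 18; the group trend gives Kr the larger value.
For reference (kJ/mol): Kr 1351, Rb 403, Sr 550, Sb 831, Xe 1170.
The smallest first ionization energy among these belongs to Rb.

Rb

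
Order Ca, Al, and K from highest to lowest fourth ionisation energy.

Consider each +3 ion: Ca³⁺ is already 1 electron into the core; Al³⁺ is the bare [Ne] core; K³⁺ is already 2 electrons into the core.
All of these are removing an electron from a noble-gas core or deeper; the smaller core (lower principal quantum number) is held far more tightly, and within a period the higher nuclear charge binds the same core more tightly.
Tabulated IE_4 (kJ/mol): Ca 6491, Al 11577, K 5877.
Overall IE_4 order: K < Ca < Al.

Al > Ca > K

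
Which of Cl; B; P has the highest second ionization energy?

B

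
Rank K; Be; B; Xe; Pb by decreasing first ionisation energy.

Xe, Be, B, Pb, K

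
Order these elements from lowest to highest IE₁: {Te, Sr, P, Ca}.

Across a period the outer electron is held more tightly (higher IE₁); down a group it sits in a higher shell, more shielded, and comes off more easily.
These span different periods and groups, so the two trends combine.
Ca > Sr: Ca sits above Sr in group 2, so the down-group effect alone puts Ca higher.
Te > Ca: the two effects oppose for this pair; the across-period effect wins (869 vs 590 kJ/mol).
P > Te: the two effects oppose for this pair; the down-group effect wins (1012 vs 869 kJ/mol).
Approximate values (kJ/mol): P 1012, Ca 590, Sr 550, Te 869.
So from lowest to highest: Sr < Ca < Te < P.

Sr, Ca, Te, P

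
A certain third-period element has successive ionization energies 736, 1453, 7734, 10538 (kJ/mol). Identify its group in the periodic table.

Group 2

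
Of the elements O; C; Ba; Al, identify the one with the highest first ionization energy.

O

C is in period 2, group 14; O is in period 2, group 16; Al is in period 3, group 13; Ba is in period 6, group 2.
First ionization energy rises across a period (greater Z_eff holds electrons more tightly) and falls down a group (valence electrons are farther from the nucleus).
Here both period and group differ, so the two effects have to be weighed against each other.
Al > Ba: relative to Ba, both the across-period and down-group shifts push Al's first ionization energy up.
C > Al: relative to Al, both the across-period and down-group shifts push C's first ionization energy up.
O > C: both are in period 2; the period trend gives O the larger value.
Approximate values (kJ/mol): C 1086, O 1314, Al 578, Ba 503.
The highest first ionization energy among these belongs to O.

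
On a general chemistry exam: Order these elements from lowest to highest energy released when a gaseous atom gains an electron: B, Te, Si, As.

B, As, Si, Te

B is in period 2, group 13; Si is in period 3, group 14; As is in period 4, group 15; Te is in period 5, group 16.
Adding an electron releases more energy for atoms nearer the top right (short of the noble gases).
These sit on a diagonal, where the across-period and down-group effects partly cancel.
As > B: the two effects oppose for this pair; the across-period effect wins (78 vs 27 kJ/mol).
Si > As: period and group pull opposite ways; the down-group shift dominates (134 vs 78 kJ/mol).
Te > Si: period and group pull opposite ways; the across-period shift dominates (190 vs 134 kJ/mol).
Approximate values (kJ/mol): B 27, Si 134, As 78, Te 190.
So from lowest to highest: B < As < Si < Te.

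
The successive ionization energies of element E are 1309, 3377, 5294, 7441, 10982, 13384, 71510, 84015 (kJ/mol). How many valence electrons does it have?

6

Look for the largest jump between consecutive ionization energies: IE7/IE6 ≈ 5.3, far larger than any earlier ratio.
That jump marks the point where a core electron is being removed. So the atom has 6 valence electrons.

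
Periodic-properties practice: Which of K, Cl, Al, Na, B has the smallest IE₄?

Cl

The fourth ionization energy removes an electron from the +3 ion. For each element: K³⁺ is already 2 electrons into the core; Cl³⁺ still has 4 valence electrons; Al³⁺ is the bare [Ne] core; Na³⁺ is already 2 electrons into the core; B³⁺ is the bare [He] core.
Breaking into a closed-shell core is much more expensive than removing a leftover valence electron — K, Na, Al and B have the largest IE_4 here.
The numbers (kJ/mol): K 5877, Cl 5159, Al 11577, Na 9543, B 25026.
Hence IE_4: Cl < K < Na < Al < B.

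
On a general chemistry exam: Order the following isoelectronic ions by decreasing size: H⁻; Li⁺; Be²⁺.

H⁻, Li⁺, Be²⁺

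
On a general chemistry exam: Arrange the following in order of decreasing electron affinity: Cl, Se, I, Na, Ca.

Na is in period 3, group 1; Cl is in period 3, group 17; Ca is in period 4, group 2; Se is in period 4, group 16; I is in period 5, group 17.
Electron affinity generally becomes more exothermic across a period toward the halogens and less exothermic down a group.
Here both period and group differ, so the two effects have to be weighed against each other.
Na > Ca: the two effects oppose for this pair; the down-group effect wins (53 vs 2 kJ/mol).
Se > Na: the two effects oppose for this pair; the across-period effect wins (195 vs 53 kJ/mol).
I > Se: period and group pull opposite ways; the across-period shift dominates (295 vs 195 kJ/mol).
Cl > I: they share group 17; the group trend gives Cl the larger value.
Tabulated electron affinity (kJ/mol): Na 53, Cl 349, Ca 2, Se 195, I 295.
So from highest to lowest: Cl > I > Se > Na > Ca.

Cl > I > Se > Na > Ca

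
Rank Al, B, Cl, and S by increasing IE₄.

The fourth ionization energy removes an electron from the +3 ion. For each element: Al³⁺ is the bare [Ne] core; B³⁺ is the bare [He] core; Cl³⁺ still has 4 valence electrons; S³⁺ still has 3 valence electrons.
Breaking into a closed-shell core is much more expensive than removing a leftover valence electron — Al and B have the largest IE_4 here.
Valence configurations: Cl³⁺ [Ne]3s²3p², S³⁺ [Ne]3s²3p¹.
The numbers (kJ/mol): Al 11577, B 25026, Cl 5159, S 4556.
Putting it together, IE_4: S < Cl < Al < B.

S, Cl, Al, B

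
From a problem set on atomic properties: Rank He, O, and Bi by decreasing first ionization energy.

He is in period 1, group 18; O is in period 2, group 16; Bi is in period 6, group 15.
Removing the outermost electron gets harder across a period and easier down a group.
These span different periods and groups, so the two trends combine.
O > Bi: both effects reinforce here, so O is clearly the higher of the two.
He > O: both effects reinforce here, so He is clearly the higher of the two.
Approximate values (kJ/mol): He 2372, O 1314, Bi 703.
So from highest to lowest: He > O > Bi.

He, O, Bi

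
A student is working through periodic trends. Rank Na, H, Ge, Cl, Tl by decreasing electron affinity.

EA tends to increase across a period and decrease down a group, though the pattern is less regular than for IE or radius.
These span different periods and groups, so the two trends combine.
Na > Tl: period and group pull opposite ways; the down-group shift dominates (53 vs 19 kJ/mol).
H > Na: H sits above Na in group 1, so the down-group effect alone puts H higher.
Ge > H: period and group pull opposite ways; the across-period shift dominates (119 vs 73 kJ/mol).
Cl > Ge: relative to Ge, both the across-period and down-group shifts push Cl's electron affinity up.
Approximate values (kJ/mol): H 73, Na 53, Cl 349, Ge 119, Tl 19.
So from highest to lowest: Cl > Ge > H > Na > Tl.

Cl > Ge > H > Na > Tl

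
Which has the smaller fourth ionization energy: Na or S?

IE_4 is the cost of taking one more electron from the +3 cation: Na³⁺ is already 2 electrons into the core; S³⁺ still has 3 valence electrons.
Core electrons are held far more tightly than valence electrons, so Na tops the IE_4 order.
Approximate IE_4 values (kJ/mol): Na 9543, S 4556.
Overall IE_4 order: S < Na.

S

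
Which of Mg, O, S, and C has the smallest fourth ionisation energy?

S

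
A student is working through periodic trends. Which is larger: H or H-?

Forming H- adds 1 electron to H. More electron–electron repulsion in the same shell, with unchanged nuclear charge, lets the cloud expand.
An anion is larger than its parent atom: H- > H.

H-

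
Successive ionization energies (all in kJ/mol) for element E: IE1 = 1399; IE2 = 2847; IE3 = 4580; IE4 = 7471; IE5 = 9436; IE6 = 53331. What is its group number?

Group 15

Look for the largest jump between consecutive ionization energies: IE6/IE5 ≈ 5.7, far larger than any earlier ratio.
That jump marks the point where a core electron is being removed. So the atom has 5 valence electrons.
A main-group element with 5 valence electrons is in group 15.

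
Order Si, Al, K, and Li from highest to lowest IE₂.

IE_2 is the cost of taking one more electron from the +1 cation: Si⁺ still has 3 valence electrons; Al⁺ still has 2 valence electrons; K⁺ is the bare [Ar] core; Li⁺ is the bare [He] core.
Core electrons are held far more tightly than valence electrons, so K and Li top the IE_2 order.
Valence configurations: Si⁺ [Ne]3s²3p¹, Al⁺ [Ne]3s².
Si⁺ loses a lone 3p electron whereas Al⁺ must break into a filled 3s² pair, so IE_2(Al) > IE_2(Si) even though Si has the higher nuclear charge.
Tabulated IE_2 (kJ/mol): Si 1577, Al 1817, K 3052, Li 7298.
Hence IE_2: Si < Al < K < Li.

Li > K > Al > Si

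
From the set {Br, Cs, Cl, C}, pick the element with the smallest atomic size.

C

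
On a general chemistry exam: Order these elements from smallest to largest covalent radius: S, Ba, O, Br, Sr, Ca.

O < S < Br < Ca < Sr < Ba

O is in period 2, group 16; S is in period 3, group 16; Ca is in period 4, group 2; Br is in period 4, group 17; Sr is in period 5, group 2; Ba is in period 6, group 2.
Moving right in a period, electrons are added to the same shell under a stronger nuclear pull, so atoms get smaller; moving down, a new shell is opened and atoms get larger.
Neither a single period nor a single group — weigh both effects.
S > O: S sits below O in group 16, so the down-group effect alone puts S larger.
Br > S: period and group pull opposite ways; the down-group shift dominates (114 vs 103 pm).
Ca > Br: both are in period 4; the period trend gives Ca the larger value.
Sr > Ca: they share group 2; the group trend gives Sr the larger value.
Ba > Sr: Ba sits below Sr in group 2, so the down-group effect alone puts Ba larger.
Approximate values (pm): O 63, S 103, Ca 171, Br 114, Sr 185, Ba 196.
So from smallest to largest: O < S < Br < Ca < Sr < Ba.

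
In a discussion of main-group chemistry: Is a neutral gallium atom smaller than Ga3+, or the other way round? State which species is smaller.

Ga3+

Forming Ga3+ removes 3 electrons from Ga. Fewer electrons for the same nuclear charge means less shielding and a higher Z_eff on the remaining electrons, and for main-group metals the entire outer shell is lost.
A cation is smaller than its parent atom: Ga3+ < Ga.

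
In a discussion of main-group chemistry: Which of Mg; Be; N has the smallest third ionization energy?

N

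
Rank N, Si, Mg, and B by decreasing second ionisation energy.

N > B > Si > Mg

Consider each +1 ion: N⁺ still has 4 valence electrons; Si⁺ still has 3 valence electrons; Mg⁺ still has 1 valence electron; B⁺ still has 2 valence electrons.
All are still removing valence electrons, so compare the +1 ions as you would atoms: IE_2 generally rises across a period (higher Z_eff) and falls down a group (larger shell), subject to the usual subshell exceptions.
Valence configurations: N⁺ [He]2s²2p², Si⁺ [Ne]3s²3p¹, Mg⁺ [Ne]3s¹, B⁺ [He]2s².
Approximate IE_2 values (kJ/mol): N 2856, Si 1577, Mg 1451, B 2427.
Putting it together, IE_2: Mg < Si < B < N.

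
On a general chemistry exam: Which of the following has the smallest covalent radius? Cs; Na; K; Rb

Na is in period 3, group 1; K is in period 4, group 1; Rb is in period 5, group 1; Cs is in period 6, group 1.
Atomic radius shrinks across a period as nuclear charge pulls the same shell inward, and grows down a group as new shells are added.
All are in group 1, so atomic radius increases down the group.
The smallest covalent radius among these belongs to Na.

Na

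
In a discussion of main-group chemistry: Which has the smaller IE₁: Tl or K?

K

K is in period 4, group 1; Tl is in period 6, group 13.
Removing the outermost electron gets harder across a period and easier down a group.
Neither a single period nor a single group — weigh both effects.
Tl > K: period and group pull opposite ways; the across-period shift dominates (589 vs 419 kJ/mol).
Approximate values (kJ/mol): K 419, Tl 589.
So K has the smaller IE₁ (K < Tl).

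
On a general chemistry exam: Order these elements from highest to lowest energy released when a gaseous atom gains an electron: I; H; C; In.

I > C > H > In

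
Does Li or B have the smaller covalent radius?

Li is in period 2, group 1; B is in period 2, group 13.
Across a period the added protons contract the valence shell; down a group each new principal shell makes the atom larger.
All lie in period 2, so atomic radius increases right to left.
So B has the smaller covalent radius (B < Li).

B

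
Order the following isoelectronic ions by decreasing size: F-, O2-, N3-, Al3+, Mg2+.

N3-, O2-, F-, Mg2+, Al3+

All of these have 10 electrons, so size is governed by nuclear charge alone: the more protons, the stronger the pull on the same electron cloud, and the smaller the ion.
Nuclear charges: Al3+ (Z=13), Mg2+ (Z=12), F- (Z=9), O2- (Z=8), N3- (Z=7).
Largest to smallest: N3- > O2- > F- > Mg2+ > Al3+.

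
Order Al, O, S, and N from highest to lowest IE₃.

O > N > S > Al

After 2 electrons have been removed, what remains? Al²⁺ still has 1 valence electron; O²⁺ still has 4 valence electrons; S²⁺ still has 4 valence electrons; N²⁺ still has 3 valence electrons.
All are still removing valence electrons, so compare the +2 ions as you would atoms: IE_3 generally rises across a period (higher Z_eff) and falls down a group (larger shell), subject to the usual subshell exceptions.
Valence configurations: Al²⁺ [Ne]3s¹, O²⁺ [He]2s²2p², S²⁺ [Ne]3s²3p², N²⁺ [He]2s²2p¹.
Tabulated IE_3 (kJ/mol): Al 2745, O 5300, S 3357, N 4578.
Putting it together, IE_3: Al < S < N < O.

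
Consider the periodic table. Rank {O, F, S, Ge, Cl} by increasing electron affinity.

EA tends to increase across a period and decrease down a group, though the pattern is less regular than for IE or radius.
These span different periods and groups, so the two trends combine.
O > Ge: relative to Ge, both the across-period and down-group shifts push O's electron affinity up.
S > O: this pair runs against the simple trend — see the exception note.
F > S: relative to S, both the across-period and down-group shifts push F's electron affinity up.
Cl > F: this pair runs against the simple trend — see the exception note.
Note the exception: S has a higher electron affinity than O, contrary to the simple trend — the compact 2p subshell of O repels the added electron more than S's larger 3p does.
Note the exception: Cl has a higher electron affinity than F, contrary to the simple trend — F's small 2p subshell makes the incoming electron feel strong e⁻–e⁻ repulsion, so Cl actually releases more energy on gaining an electron.
Approximate values (kJ/mol): O 141, F 328, S 200, Cl 349, Ge 119.
So from lowest to highest: Ge < O < S < F < Cl.

Ge, O, S, F, Cl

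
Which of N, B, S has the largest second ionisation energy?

After 1 electron has been removed, what remains? N⁺ still has 4 valence electrons; B⁺ still has 2 valence electrons; S⁺ still has 5 valence electrons.
All are still removing valence electrons, so compare the +1 ions as you would atoms: IE_2 generally rises across a period (higher Z_eff) and falls down a group (larger shell), subject to the usual subshell exceptions.
Valence configurations: N⁺ [He]2s²2p², B⁺ [He]2s², S⁺ [Ne]3s²3p³.
Tabulated IE_2 (kJ/mol): N 2856, B 2427, S 2252.
Hence IE_2: S < B < N.

N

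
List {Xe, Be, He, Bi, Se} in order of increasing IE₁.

Bi, Be, Se, Xe, He

Across a period the outer electron is held more tightly (higher IE₁); down a group it sits in a higher shell, more shielded, and comes off more easily.
These span different periods and groups, so the two trends combine.
Be > Bi: period and group pull opposite ways; the down-group shift dominates (900 vs 703 kJ/mol).
Se > Be: the two effects oppose for this pair; the across-period effect wins (941 vs 900 kJ/mol).
Xe > Se: period and group pull opposite ways; the across-period shift dominates (1170 vs 941 kJ/mol).
He > Xe: He sits above Xe in group 18, so the down-group effect alone puts He higher.
For reference (kJ/mol): He 2372, Be 900, Se 941, Xe 1170, Bi 703.
So from lowest to highest: Bi < Be < Se < Xe < He.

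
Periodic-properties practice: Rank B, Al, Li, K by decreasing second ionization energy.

Li > K > B > Al

Consider each +1 ion: B⁺ still has 2 valence electrons; Al⁺ still has 2 valence electrons; Li⁺ is the bare [He] core; K⁺ is the bare [Ar] core.
Pulling an electron out of a noble-gas core costs far more than removing a remaining valence electron, so K and Li sit at the high end of IE_2.
Valence configurations: B⁺ [He]2s², Al⁺ [Ne]3s².
Approximate IE_2 values (kJ/mol): B 2427, Al 1817, Li 7298, K 3052.
Putting it together, IE_2: Al < B < K < Li.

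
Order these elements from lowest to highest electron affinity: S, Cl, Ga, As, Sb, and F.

Ga < As < Sb < S < F < Cl

F is in period 2, group 17; S is in period 3, group 16; Cl is in period 3, group 17; Ga is in period 4, group 13; As is in period 4, group 15; Sb is in period 5, group 15.
Adding an electron releases more energy for atoms nearer the top right (short of the noble gases).
These span different periods and groups, so the two trends combine.
As > Ga: As lies to the right of Ga in period 4, so the across-period effect alone puts As higher.
Sb > As: this pair runs against the simple trend — see the exception note.
S > Sb: both effects reinforce here, so S is clearly the higher of the two.
F > S: relative to S, both the across-period and down-group shifts push F's electron affinity up.
Cl > F: this pair runs against the simple trend — see the exception note.
Note the exception: Sb has a higher electron affinity than As, contrary to the simple trend — both are half-filled np³, but the pairing/repulsion penalty for the added electron shrinks as the p orbitals become larger and more diffuse down the group, and for Sb that outweighs the weaker nuclear attraction.
Note the exception: Cl has a higher electron affinity than F, contrary to the simple trend — F's small 2p subshell makes the incoming electron feel strong e⁻–e⁻ repulsion, so Cl actually releases more energy on gaining an electron.
Approximate values (kJ/mol): F 328, S 200, Cl 349, Ga 29, As 78, Sb 103.
So from lowest to highest: Ga < As < Sb < S < F < Cl.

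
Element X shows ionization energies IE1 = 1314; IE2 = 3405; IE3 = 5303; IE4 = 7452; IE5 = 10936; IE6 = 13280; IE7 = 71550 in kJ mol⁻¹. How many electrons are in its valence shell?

Look for the largest jump between consecutive ionization energies: IE7/IE6 ≈ 5.4, far larger than any earlier ratio.
That jump marks the point where a core electron is being removed. So the atom has 6 valence electrons.

6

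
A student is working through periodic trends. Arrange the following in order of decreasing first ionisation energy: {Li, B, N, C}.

Li is in period 2, group 1; B is in period 2, group 13; C is in period 2, group 14; N is in period 2, group 15.
Across a period the outer electron is held more tightly (higher IE₁); down a group it sits in a higher shell, more shielded, and comes off more easily.
All lie in period 2, so first ionization energy increases left to right.
So from highest to lowest: N > C > B > Li.

N, C, B, Li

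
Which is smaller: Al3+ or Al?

Al3+

Forming Al3+ removes 3 electrons from Al. Fewer electrons for the same nuclear charge means less shielding and a higher Z_eff on the remaining electrons, and for main-group metals the entire outer shell is lost.
A cation is smaller than its parent atom: Al3+ < Al.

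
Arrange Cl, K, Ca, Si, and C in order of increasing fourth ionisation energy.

After 3 electrons have been removed, what remains? Cl³⁺ still has 4 valence electrons; K³⁺ is already 2 electrons into the core; Ca³⁺ is already 1 electron into the core; Si³⁺ still has 1 valence electron; C³⁺ still has 1 valence electron.
Usually core removal costs more than valence removal, but here the competition is close: a tightly held n=2 valence electron can cost more to remove than an n=3 core electron, so the actual values have to decide it.
Valence configurations: Cl³⁺ [Ne]3s²3p², Si³⁺ [Ne]3s¹, C³⁺ [He]2s¹.
Tabulated IE_4 (kJ/mol): Cl 5159, K 5877, Ca 6491, Si 4356, C 6223.
Hence IE_4: Si < Cl < K < C < Ca.

Si < Cl < K < C < Ca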